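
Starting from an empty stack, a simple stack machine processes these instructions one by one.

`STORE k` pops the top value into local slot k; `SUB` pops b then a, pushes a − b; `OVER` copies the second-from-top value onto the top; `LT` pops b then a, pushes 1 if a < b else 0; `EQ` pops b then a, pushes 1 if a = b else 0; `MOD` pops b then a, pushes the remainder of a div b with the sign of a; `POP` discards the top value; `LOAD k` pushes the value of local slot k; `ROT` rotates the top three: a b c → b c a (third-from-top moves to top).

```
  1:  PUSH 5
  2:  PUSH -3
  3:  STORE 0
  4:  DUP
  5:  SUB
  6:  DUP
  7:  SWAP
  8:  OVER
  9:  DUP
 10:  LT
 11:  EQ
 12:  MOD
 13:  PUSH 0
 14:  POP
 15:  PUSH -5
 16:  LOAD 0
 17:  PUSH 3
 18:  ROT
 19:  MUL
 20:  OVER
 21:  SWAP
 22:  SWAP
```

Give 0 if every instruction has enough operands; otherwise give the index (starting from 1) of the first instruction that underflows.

PUSH 5  → [5]
PUSH -3 → [5, -3]
STORE 0 → [5]
DUP     → [5, 5]
SUB     → [0]
DUP     → [0, 0]
SWAP    → [0, 0]
OVER    → [0, 0, 0]
DUP     → [0, 0, 0, 0]
LT      → [0, 0, 0]
EQ      → [0, 1]
MOD     → [0]
PUSH 0  → [0, 0]
POP     → [0]
PUSH -5 → [0, -5]
LOAD 0  → [0, -5, -3]
PUSH 3  → [0, -5, -3, 3]
ROT     → [0, -3, 3, -5]
MUL     → [0, -3, -15]
OVER    → [0, -3, -15, -3]
SWAP    → [0, -3, -3, -15]
SWAP    → [0, -3, -15, -3]

0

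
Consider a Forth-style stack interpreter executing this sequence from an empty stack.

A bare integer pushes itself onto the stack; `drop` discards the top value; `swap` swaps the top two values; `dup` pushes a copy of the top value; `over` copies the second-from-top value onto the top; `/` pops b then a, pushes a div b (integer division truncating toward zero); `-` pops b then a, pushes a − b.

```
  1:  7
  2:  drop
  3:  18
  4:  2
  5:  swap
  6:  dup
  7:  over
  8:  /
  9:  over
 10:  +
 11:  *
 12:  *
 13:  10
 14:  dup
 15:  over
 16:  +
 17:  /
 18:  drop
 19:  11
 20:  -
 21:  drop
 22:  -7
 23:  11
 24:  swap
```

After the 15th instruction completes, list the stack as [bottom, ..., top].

[684, 10, 10, 10]

7    : 7
drop : (empty)
18   : 18
2    : 18 2
swap : 2 18
dup  : 2 18 18
over : 2 18 18 18
/    : 2 18 1
over : 2 18 1 18
+    : 2 18 19
*    : 2 342
*    : 684
10   : 684 10
dup  : 684 10 10
over : 684 10 10 10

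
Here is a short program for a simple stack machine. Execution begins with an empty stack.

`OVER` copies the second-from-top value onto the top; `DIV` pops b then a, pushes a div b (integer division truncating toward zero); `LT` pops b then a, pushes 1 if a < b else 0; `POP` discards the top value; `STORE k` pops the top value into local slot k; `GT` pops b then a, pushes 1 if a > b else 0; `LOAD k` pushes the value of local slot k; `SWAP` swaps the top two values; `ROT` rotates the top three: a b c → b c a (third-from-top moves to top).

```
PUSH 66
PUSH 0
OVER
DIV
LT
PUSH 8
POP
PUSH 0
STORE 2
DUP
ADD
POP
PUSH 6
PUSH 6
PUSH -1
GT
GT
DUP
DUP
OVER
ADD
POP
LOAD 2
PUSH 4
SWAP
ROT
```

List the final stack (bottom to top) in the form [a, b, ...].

[1, 4, 0, 1]

PUSH 66 : [66]
PUSH 0  : [66, 0]
OVER    : [66, 0, 66]
DIV     : [66, 0]
LT      : [0]
PUSH 8  : [0, 8]
POP     : [0]
PUSH 0  : [0, 0]
STORE 2 : [0]
DUP     : [0, 0]
ADD     : [0]
POP     : []
PUSH 6  : [6]
PUSH 6  : [6, 6]
PUSH -1 : [6, 6, -1]
GT      : [6, 1]
GT      : [1]
DUP     : [1, 1]
DUP     : [1, 1, 1]
OVER    : [1, 1, 1, 1]
ADD     : [1, 1, 2]
POP     : [1, 1]
LOAD 2  : [1, 1, 0]
PUSH 4  : [1, 1, 0, 4]
SWAP    : [1, 1, 4, 0]
ROT     : [1, 4, 0, 1]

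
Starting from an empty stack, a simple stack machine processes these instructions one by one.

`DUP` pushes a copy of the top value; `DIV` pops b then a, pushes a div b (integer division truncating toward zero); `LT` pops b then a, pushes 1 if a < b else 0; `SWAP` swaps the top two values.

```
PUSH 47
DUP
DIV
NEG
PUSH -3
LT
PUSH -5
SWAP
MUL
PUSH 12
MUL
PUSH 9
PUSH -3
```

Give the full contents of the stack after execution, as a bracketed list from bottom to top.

[0, 9, -3]

PUSH 47  [47]
DUP      [47, 47]
DIV      [1]
NEG      [-1]
PUSH -3  [-1, -3]
LT       [0]
PUSH -5  [0, -5]
SWAP     [-5, 0]
MUL      [0]
PUSH 12  [0, 12]
MUL      [0]
PUSH 9   [0, 9]
PUSH -3  [0, 9, -3]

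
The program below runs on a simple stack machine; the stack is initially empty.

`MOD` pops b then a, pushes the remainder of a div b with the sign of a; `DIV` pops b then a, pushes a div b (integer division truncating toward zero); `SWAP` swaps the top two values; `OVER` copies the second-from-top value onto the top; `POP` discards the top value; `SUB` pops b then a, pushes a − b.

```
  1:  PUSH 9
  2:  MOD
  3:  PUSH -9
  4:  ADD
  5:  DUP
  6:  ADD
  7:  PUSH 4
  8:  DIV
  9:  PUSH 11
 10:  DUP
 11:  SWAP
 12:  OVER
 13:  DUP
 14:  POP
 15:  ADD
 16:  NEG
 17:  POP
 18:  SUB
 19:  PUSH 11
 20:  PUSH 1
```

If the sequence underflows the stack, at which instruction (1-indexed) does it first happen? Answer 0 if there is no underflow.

PUSH 9 -> [9]
MOD  — needs 2 operands, stack has 1 → underflow

2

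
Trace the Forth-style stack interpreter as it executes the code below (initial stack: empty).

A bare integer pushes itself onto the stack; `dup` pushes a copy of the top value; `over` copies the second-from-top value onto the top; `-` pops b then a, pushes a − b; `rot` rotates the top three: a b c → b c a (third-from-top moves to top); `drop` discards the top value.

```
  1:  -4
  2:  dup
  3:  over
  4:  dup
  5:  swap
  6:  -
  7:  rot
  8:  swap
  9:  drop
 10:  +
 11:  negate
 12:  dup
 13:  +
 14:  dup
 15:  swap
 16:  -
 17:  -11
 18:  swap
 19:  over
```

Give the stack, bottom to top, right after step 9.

[-4, -4]

-4   : -4
dup  : -4 -4
over : -4 -4 -4
dup  : -4 -4 -4 -4
swap : -4 -4 -4 -4
-    : -4 -4 0
rot  : -4 0 -4
swap : -4 -4 0
drop : -4 -4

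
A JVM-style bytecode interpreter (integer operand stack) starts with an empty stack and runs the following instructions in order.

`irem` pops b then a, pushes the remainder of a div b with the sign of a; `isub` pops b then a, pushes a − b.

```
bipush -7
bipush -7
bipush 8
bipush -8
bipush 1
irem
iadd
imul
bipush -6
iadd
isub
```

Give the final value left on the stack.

bipush -7 -> [-7]
bipush -7 -> [-7, -7]
bipush 8  -> [-7, -7, 8]
bipush -8 -> [-7, -7, 8, -8]
bipush 1  -> [-7, -7, 8, -8, 1]
irem      -> [-7, -7, 8, 0]
iadd      -> [-7, -7, 8]
imul      -> [-7, -56]
bipush -6 -> [-7, -56, -6]
iadd      -> [-7, -62]
isub      -> [55]

55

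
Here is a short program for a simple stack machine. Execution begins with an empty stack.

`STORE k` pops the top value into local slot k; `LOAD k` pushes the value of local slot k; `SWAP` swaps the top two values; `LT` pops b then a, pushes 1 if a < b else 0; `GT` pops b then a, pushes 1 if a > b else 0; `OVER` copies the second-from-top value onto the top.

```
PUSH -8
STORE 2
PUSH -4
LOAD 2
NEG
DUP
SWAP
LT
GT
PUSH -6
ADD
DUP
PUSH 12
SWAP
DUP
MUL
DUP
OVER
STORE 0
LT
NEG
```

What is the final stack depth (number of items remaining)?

3

PUSH -8  [-8]
STORE 2  []
PUSH -4  [-4]
LOAD 2   [-4, -8]
NEG      [-4, 8]
DUP      [-4, 8, 8]
SWAP     [-4, 8, 8]
LT       [-4, 0]
GT       [0]
PUSH -6  [0, -6]
ADD      [-6]
DUP      [-6, -6]
PUSH 12  [-6, -6, 12]
SWAP     [-6, 12, -6]
DUP      [-6, 12, -6, -6]
MUL      [-6, 12, 36]
DUP      [-6, 12, 36, 36]
OVER     [-6, 12, 36, 36, 36]
STORE 0  [-6, 12, 36, 36]
LT       [-6, 12, 0]
NEG      [-6, 12, 0]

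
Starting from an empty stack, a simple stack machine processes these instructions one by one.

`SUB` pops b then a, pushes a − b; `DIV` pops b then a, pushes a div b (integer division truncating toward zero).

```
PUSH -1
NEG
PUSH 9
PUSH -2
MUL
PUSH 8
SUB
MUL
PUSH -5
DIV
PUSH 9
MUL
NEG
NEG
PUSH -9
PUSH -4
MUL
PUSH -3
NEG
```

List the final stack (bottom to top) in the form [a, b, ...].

PUSH -1 : [-1]
NEG     : [1]
PUSH 9  : [1, 9]
PUSH -2 : [1, 9, -2]
MUL     : [1, -18]
PUSH 8  : [1, -18, 8]
SUB     : [1, -26]
MUL     : [-26]
PUSH -5 : [-26, -5]
DIV     : [5]
PUSH 9  : [5, 9]
MUL     : [45]
NEG     : [-45]
NEG     : [45]
PUSH -9 : [45, -9]
PUSH -4 : [45, -9, -4]
MUL     : [45, 36]
PUSH -3 : [45, 36, -3]
NEG     : [45, 36, 3]

[45, 36, 3]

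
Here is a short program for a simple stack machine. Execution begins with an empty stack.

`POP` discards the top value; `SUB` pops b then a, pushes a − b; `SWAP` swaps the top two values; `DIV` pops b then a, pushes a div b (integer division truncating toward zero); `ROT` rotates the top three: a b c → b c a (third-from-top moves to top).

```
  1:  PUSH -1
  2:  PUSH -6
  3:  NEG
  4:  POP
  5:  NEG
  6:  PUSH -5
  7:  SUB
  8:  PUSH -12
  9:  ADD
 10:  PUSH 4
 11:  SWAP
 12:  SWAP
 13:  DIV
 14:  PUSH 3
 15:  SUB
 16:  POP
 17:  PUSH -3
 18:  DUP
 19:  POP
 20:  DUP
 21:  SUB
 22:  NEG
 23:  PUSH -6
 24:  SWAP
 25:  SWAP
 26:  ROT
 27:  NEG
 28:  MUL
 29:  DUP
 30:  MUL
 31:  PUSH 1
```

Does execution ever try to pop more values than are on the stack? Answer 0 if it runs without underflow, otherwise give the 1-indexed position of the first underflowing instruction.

26

PUSH -1  → -1
PUSH -6  → -1 -6
NEG      → -1 6
POP      → -1
NEG      → 1
PUSH -5  → 1 -5
SUB      → 6
PUSH -12 → 6 -12
ADD      → -6
PUSH 4   → -6 4
SWAP     → 4 -6
SWAP     → -6 4
DIV      → -1
PUSH 3   → -1 3
SUB      → -4
POP      → (empty)
PUSH -3  → -3
DUP      → -3 -3
POP      → -3
DUP      → -3 -3
SUB      → 0
NEG      → 0
PUSH -6  → 0 -6
SWAP     → -6 0
SWAP     → 0 -6
ROT  — needs 3 operands, stack has 2 → underflow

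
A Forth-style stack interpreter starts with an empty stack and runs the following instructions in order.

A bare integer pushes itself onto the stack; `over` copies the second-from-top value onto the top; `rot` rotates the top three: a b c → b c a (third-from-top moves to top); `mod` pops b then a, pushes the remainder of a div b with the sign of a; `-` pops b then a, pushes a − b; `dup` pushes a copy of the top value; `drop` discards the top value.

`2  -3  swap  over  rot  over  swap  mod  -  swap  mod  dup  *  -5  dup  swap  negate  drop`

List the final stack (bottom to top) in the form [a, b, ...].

[1, -5]

2      → 2
-3     → 2 -3
swap   → -3 2
over   → -3 2 -3
rot    → 2 -3 -3
over   → 2 -3 -3 -3
swap   → 2 -3 -3 -3
mod    → 2 -3 0
-      → 2 -3
swap   → -3 2
mod    → -1
dup    → -1 -1
*      → 1
-5     → 1 -5
dup    → 1 -5 -5
swap   → 1 -5 -5
negate → 1 -5 5
drop   → 1 -5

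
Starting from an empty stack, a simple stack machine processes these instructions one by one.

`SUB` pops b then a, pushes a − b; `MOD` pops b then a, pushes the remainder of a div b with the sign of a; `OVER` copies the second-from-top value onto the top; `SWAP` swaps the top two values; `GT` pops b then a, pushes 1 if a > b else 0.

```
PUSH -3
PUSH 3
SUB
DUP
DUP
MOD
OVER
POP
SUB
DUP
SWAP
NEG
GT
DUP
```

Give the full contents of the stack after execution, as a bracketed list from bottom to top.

[0, 0]

PUSH -3  [-3]
PUSH 3   [-3, 3]
SUB      [-6]
DUP      [-6, -6]
DUP      [-6, -6, -6]
MOD      [-6, 0]
OVER     [-6, 0, -6]
POP      [-6, 0]
SUB      [-6]
DUP      [-6, -6]
SWAP     [-6, -6]
NEG      [-6, 6]
GT       [0]
DUP      [0, 0]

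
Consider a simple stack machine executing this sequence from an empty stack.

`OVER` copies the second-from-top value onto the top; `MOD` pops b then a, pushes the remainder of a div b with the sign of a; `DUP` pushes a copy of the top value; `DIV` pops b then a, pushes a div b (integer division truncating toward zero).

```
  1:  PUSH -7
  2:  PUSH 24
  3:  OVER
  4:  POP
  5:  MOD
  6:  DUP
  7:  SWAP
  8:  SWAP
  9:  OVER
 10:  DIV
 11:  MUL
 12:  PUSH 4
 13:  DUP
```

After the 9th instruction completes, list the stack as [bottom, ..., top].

PUSH -7 : -7
PUSH 24 : -7 24
OVER    : -7 24 -7
POP     : -7 24
MOD     : -7
DUP     : -7 -7
SWAP    : -7 -7
SWAP    : -7 -7
OVER    : -7 -7 -7

[-7, -7, -7]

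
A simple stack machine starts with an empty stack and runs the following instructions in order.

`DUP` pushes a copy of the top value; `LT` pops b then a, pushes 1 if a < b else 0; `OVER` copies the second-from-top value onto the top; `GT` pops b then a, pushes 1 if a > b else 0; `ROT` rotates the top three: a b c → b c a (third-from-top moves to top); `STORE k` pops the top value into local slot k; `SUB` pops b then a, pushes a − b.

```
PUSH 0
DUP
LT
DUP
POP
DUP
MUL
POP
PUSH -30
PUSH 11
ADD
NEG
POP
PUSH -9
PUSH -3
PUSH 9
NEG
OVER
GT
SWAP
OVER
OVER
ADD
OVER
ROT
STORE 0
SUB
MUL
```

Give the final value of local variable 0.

-3

PUSH 0   : [0]
DUP      : [0, 0]
LT       : [0]
DUP      : [0, 0]
POP      : [0]
DUP      : [0, 0]
MUL      : [0]
POP      : []
PUSH -30 : [-30]
PUSH 11  : [-30, 11]
ADD      : [-19]
NEG      : [19]
POP      : []
PUSH -9  : [-9]
PUSH -3  : [-9, -3]
PUSH 9   : [-9, -3, 9]
NEG      : [-9, -3, -9]
OVER     : [-9, -3, -9, -3]
GT       : [-9, -3, 0]
SWAP     : [-9, 0, -3]
OVER     : [-9, 0, -3, 0]
OVER     : [-9, 0, -3, 0, -3]
ADD      : [-9, 0, -3, -3]
OVER     : [-9, 0, -3, -3, -3]
ROT      : [-9, 0, -3, -3, -3]
STORE 0  : [-9, 0, -3, -3]
SUB      : [-9, 0, 0]
MUL      : [-9, 0]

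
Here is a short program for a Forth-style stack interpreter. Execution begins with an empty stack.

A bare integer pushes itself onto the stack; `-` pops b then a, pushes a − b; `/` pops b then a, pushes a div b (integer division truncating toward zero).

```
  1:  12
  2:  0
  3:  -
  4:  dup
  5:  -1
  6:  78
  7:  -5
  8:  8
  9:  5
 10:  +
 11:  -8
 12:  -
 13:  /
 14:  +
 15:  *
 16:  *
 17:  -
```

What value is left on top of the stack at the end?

948

12  : [12]
0   : [12, 0]
-   : [12]
dup : [12, 12]
-1  : [12, 12, -1]
78  : [12, 12, -1, 78]
-5  : [12, 12, -1, 78, -5]
8   : [12, 12, -1, 78, -5, 8]
5   : [12, 12, -1, 78, -5, 8, 5]
+   : [12, 12, -1, 78, -5, 13]
-8  : [12, 12, -1, 78, -5, 13, -8]
-   : [12, 12, -1, 78, -5, 21]
/   : [12, 12, -1, 78, 0]
+   : [12, 12, -1, 78]
*   : [12, 12, -78]
*   : [12, -936]
-   : [948]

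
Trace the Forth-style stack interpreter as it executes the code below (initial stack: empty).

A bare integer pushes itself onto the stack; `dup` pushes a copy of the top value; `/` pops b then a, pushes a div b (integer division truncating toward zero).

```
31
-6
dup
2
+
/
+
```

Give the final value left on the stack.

32

31  -> [31]
-6  -> [31, -6]
dup -> [31, -6, -6]
2   -> [31, -6, -6, 2]
+   -> [31, -6, -4]
/   -> [31, 1]
+   -> [32]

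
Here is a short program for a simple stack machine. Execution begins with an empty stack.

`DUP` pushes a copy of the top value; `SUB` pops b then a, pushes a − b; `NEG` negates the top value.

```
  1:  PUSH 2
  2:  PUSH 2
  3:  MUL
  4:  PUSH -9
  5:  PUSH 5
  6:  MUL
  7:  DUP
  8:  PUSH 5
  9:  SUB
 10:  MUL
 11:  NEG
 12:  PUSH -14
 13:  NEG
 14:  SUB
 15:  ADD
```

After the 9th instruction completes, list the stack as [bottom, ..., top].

[4, -45, -50]

PUSH 2   [2]
PUSH 2   [2, 2]
MUL      [4]
PUSH -9  [4, -9]
PUSH 5   [4, -9, 5]
MUL      [4, -45]
DUP      [4, -45, -45]
PUSH 5   [4, -45, -45, 5]
SUB      [4, -45, -50]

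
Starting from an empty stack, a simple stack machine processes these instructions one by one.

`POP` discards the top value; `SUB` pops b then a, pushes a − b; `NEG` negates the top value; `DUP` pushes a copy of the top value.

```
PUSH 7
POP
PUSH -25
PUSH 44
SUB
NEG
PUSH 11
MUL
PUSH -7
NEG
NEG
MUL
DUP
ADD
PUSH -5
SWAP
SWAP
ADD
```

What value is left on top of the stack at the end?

-10631

PUSH 7   → 7
POP      → (empty)
PUSH -25 → -25
PUSH 44  → -25 44
SUB      → -69
NEG      → 69
PUSH 11  → 69 11
MUL      → 759
PUSH -7  → 759 -7
NEG      → 759 7
NEG      → 759 -7
MUL      → -5313
DUP      → -5313 -5313
ADD      → -10626
PUSH -5  → -10626 -5
SWAP     → -5 -10626
SWAP     → -10626 -5
ADD      → -10631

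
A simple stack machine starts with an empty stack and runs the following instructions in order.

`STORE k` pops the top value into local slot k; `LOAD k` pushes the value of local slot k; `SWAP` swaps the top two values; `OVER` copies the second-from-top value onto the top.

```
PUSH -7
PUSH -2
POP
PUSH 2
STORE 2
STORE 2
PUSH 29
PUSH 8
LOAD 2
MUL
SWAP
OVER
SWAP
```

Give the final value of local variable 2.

-7

PUSH -7 -> [-7]
PUSH -2 -> [-7, -2]
POP     -> [-7]
PUSH 2  -> [-7, 2]
STORE 2 -> [-7]
STORE 2 -> []
PUSH 29 -> [29]
PUSH 8  -> [29, 8]
LOAD 2  -> [29, 8, -7]
MUL     -> [29, -56]
SWAP    -> [-56, 29]
OVER    -> [-56, 29, -56]
SWAP    -> [-56, -56, 29]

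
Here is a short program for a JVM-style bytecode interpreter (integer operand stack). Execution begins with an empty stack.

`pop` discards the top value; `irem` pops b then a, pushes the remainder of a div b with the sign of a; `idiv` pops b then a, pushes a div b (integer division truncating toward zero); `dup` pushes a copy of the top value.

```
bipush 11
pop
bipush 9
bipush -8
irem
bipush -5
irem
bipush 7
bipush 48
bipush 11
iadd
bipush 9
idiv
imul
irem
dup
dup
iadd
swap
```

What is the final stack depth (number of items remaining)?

bipush 11 : 11
pop       : (empty)
bipush 9  : 9
bipush -8 : 9 -8
irem      : 1
bipush -5 : 1 -5
irem      : 1
bipush 7  : 1 7
bipush 48 : 1 7 48
bipush 11 : 1 7 48 11
iadd      : 1 7 59
bipush 9  : 1 7 59 9
idiv      : 1 7 6
imul      : 1 42
irem      : 1
dup       : 1 1
dup       : 1 1 1
iadd      : 1 2
swap      : 2 1

2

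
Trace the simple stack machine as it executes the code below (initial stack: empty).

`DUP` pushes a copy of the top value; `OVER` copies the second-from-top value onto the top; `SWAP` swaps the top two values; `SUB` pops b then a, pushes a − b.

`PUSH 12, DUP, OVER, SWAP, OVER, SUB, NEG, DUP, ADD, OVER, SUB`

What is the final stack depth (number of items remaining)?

3

PUSH 12 -> 12
DUP     -> 12 12
OVER    -> 12 12 12
SWAP    -> 12 12 12
OVER    -> 12 12 12 12
SUB     -> 12 12 0
NEG     -> 12 12 0
DUP     -> 12 12 0 0
ADD     -> 12 12 0
OVER    -> 12 12 0 12
SUB     -> 12 12 -12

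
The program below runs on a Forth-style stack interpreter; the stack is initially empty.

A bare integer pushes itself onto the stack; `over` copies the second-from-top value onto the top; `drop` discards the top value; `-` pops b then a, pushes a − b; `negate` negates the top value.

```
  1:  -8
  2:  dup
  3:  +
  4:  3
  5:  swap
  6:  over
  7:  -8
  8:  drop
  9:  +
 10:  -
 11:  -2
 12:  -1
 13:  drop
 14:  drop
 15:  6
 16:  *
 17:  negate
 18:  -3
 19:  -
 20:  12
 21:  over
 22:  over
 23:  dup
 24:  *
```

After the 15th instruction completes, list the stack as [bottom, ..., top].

[16, 6]

-8   : -8
dup  : -8 -8
+    : -16
3    : -16 3
swap : 3 -16
over : 3 -16 3
-8   : 3 -16 3 -8
drop : 3 -16 3
+    : 3 -13
-    : 16
-2   : 16 -2
-1   : 16 -2 -1
drop : 16 -2
drop : 16
6    : 16 6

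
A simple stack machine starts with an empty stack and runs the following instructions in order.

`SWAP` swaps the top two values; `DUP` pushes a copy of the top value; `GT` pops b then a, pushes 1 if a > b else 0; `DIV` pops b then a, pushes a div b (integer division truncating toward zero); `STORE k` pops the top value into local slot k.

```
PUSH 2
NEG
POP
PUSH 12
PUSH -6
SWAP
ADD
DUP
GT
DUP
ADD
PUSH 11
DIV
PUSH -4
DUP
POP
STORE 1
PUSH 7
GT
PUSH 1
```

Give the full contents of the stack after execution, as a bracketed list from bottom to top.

[0, 1]

PUSH 2  → 2
NEG     → -2
POP     → (empty)
PUSH 12 → 12
PUSH -6 → 12 -6
SWAP    → -6 12
ADD     → 6
DUP     → 6 6
GT      → 0
DUP     → 0 0
ADD     → 0
PUSH 11 → 0 11
DIV     → 0
PUSH -4 → 0 -4
DUP     → 0 -4 -4
POP     → 0 -4
STORE 1 → 0
PUSH 7  → 0 7
GT      → 0
PUSH 1  → 0 1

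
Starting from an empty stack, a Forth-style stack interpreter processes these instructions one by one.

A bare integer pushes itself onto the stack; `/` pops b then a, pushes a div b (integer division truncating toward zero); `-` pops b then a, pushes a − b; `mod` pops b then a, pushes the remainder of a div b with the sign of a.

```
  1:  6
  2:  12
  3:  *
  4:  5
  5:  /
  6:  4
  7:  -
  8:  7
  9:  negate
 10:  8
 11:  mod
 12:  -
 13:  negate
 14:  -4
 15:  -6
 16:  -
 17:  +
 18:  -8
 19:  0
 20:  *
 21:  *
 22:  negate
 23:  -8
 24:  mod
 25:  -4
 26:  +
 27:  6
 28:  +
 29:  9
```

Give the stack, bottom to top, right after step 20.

[-15, 0]

6       [6]
12      [6, 12]
*       [72]
5       [72, 5]
/       [14]
4       [14, 4]
-       [10]
7       [10, 7]
negate  [10, -7]
8       [10, -7, 8]
mod     [10, -7]
-       [17]
negate  [-17]
-4      [-17, -4]
-6      [-17, -4, -6]
-       [-17, 2]
+       [-15]
-8      [-15, -8]
0       [-15, -8, 0]
*       [-15, 0]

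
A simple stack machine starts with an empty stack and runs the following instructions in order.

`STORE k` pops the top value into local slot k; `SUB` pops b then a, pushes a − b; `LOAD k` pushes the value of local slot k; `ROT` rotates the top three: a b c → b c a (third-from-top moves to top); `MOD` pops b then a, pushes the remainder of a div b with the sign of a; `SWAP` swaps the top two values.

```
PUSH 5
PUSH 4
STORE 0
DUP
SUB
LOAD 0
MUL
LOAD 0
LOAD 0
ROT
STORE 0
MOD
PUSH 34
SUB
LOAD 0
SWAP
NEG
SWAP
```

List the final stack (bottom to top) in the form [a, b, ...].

PUSH 5  : 5
PUSH 4  : 5 4
STORE 0 : 5
DUP     : 5 5
SUB     : 0
LOAD 0  : 0 4
MUL     : 0
LOAD 0  : 0 4
LOAD 0  : 0 4 4
ROT     : 4 4 0
STORE 0 : 4 4
MOD     : 0
PUSH 34 : 0 34
SUB     : -34
LOAD 0  : -34 0
SWAP    : 0 -34
NEG     : 0 34
SWAP    : 34 0

[34, 0]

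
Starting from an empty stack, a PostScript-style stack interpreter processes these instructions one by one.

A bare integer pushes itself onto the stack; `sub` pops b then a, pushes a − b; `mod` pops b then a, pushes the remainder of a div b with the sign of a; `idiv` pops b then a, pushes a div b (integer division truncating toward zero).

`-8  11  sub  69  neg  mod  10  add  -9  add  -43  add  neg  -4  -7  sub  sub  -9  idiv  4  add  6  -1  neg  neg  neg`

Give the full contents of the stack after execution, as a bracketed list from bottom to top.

[-2, 6, 1]

-8    -8
11    -8 11
sub   -19
69    -19 69
neg   -19 -69
mod   -19
10    -19 10
add   -9
-9    -9 -9
add   -18
-43   -18 -43
add   -61
neg   61
-4    61 -4
-7    61 -4 -7
sub   61 3
sub   58
-9    58 -9
idiv  -6
4     -6 4
add   -2
6     -2 6
-1    -2 6 -1
neg   -2 6 1
neg   -2 6 -1
neg   -2 6 1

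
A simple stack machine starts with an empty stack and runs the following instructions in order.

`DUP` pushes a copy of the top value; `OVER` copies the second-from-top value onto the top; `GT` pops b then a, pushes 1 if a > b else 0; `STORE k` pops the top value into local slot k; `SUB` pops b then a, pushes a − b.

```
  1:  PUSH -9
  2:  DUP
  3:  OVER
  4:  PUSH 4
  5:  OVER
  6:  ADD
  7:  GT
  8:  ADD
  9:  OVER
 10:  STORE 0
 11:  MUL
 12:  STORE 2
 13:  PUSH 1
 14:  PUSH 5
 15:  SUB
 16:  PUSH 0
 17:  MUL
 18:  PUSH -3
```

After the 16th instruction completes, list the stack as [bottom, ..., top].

[-4, 0]

PUSH -9 -> -9
DUP     -> -9 -9
OVER    -> -9 -9 -9
PUSH 4  -> -9 -9 -9 4
OVER    -> -9 -9 -9 4 -9
ADD     -> -9 -9 -9 -5
GT      -> -9 -9 0
ADD     -> -9 -9
OVER    -> -9 -9 -9
STORE 0 -> -9 -9
MUL     -> 81
STORE 2 -> (empty)
PUSH 1  -> 1
PUSH 5  -> 1 5
SUB     -> -4
PUSH 0  -> -4 0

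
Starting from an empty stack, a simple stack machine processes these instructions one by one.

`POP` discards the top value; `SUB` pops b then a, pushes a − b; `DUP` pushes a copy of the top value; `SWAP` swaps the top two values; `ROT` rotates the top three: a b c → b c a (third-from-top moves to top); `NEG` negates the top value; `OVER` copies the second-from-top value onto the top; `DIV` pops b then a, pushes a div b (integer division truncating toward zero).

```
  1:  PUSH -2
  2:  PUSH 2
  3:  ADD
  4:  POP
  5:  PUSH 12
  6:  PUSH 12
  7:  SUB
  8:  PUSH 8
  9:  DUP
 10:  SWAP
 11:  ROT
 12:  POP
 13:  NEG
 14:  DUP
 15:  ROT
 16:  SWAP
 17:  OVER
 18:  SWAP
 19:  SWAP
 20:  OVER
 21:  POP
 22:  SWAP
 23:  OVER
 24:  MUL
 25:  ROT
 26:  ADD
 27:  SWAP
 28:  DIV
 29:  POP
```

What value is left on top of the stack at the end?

PUSH -2  [-2]
PUSH 2   [-2, 2]
ADD      [0]
POP      []
PUSH 12  [12]
PUSH 12  [12, 12]
SUB      [0]
PUSH 8   [0, 8]
DUP      [0, 8, 8]
SWAP     [0, 8, 8]
ROT      [8, 8, 0]
POP      [8, 8]
NEG      [8, -8]
DUP      [8, -8, -8]
ROT      [-8, -8, 8]
SWAP     [-8, 8, -8]
OVER     [-8, 8, -8, 8]
SWAP     [-8, 8, 8, -8]
SWAP     [-8, 8, -8, 8]
OVER     [-8, 8, -8, 8, -8]
POP      [-8, 8, -8, 8]
SWAP     [-8, 8, 8, -8]
OVER     [-8, 8, 8, -8, 8]
MUL      [-8, 8, 8, -64]
ROT      [-8, 8, -64, 8]
ADD      [-8, 8, -56]
SWAP     [-8, -56, 8]
DIV      [-8, -7]
POP      [-8]

-8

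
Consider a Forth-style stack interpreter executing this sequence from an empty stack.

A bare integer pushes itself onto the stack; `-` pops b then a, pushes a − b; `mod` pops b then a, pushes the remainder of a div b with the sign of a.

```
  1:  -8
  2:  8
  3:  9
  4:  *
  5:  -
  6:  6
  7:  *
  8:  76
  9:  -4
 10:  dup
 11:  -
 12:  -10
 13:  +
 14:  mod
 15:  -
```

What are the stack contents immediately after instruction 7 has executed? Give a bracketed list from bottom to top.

-8 : [-8]
8  : [-8, 8]
9  : [-8, 8, 9]
*  : [-8, 72]
-  : [-80]
6  : [-80, 6]
*  : [-480]

[-480]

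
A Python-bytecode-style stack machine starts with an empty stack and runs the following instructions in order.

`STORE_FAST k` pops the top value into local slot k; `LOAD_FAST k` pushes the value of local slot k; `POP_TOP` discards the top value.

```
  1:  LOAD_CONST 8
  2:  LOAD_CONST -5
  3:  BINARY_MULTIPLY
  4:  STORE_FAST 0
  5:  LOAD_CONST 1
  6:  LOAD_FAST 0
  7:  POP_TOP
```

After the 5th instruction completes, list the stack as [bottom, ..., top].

[1]

LOAD_CONST 8    → [8]
LOAD_CONST -5   → [8, -5]
BINARY_MULTIPLY → [-40]
STORE_FAST 0    → []
LOAD_CONST 1    → [1]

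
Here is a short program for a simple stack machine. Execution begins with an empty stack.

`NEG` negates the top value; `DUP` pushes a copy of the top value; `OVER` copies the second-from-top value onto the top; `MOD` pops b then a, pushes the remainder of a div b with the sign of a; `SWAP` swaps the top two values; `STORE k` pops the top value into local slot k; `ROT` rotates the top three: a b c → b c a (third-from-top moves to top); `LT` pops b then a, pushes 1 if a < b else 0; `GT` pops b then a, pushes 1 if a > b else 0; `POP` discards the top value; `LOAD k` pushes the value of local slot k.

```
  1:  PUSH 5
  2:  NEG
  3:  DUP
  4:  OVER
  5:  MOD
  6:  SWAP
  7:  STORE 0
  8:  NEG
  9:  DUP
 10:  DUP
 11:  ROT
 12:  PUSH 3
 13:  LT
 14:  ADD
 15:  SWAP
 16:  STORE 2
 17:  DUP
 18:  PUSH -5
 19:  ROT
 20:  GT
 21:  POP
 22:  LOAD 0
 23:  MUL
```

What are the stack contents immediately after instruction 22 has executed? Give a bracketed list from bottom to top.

PUSH 5  : [5]
NEG     : [-5]
DUP     : [-5, -5]
OVER    : [-5, -5, -5]
MOD     : [-5, 0]
SWAP    : [0, -5]
STORE 0 : [0]
NEG     : [0]
DUP     : [0, 0]
DUP     : [0, 0, 0]
ROT     : [0, 0, 0]
PUSH 3  : [0, 0, 0, 3]
LT      : [0, 0, 1]
ADD     : [0, 1]
SWAP    : [1, 0]
STORE 2 : [1]
DUP     : [1, 1]
PUSH -5 : [1, 1, -5]
ROT     : [1, -5, 1]
GT      : [1, 0]
POP     : [1]
LOAD 0  : [1, -5]

[1, -5]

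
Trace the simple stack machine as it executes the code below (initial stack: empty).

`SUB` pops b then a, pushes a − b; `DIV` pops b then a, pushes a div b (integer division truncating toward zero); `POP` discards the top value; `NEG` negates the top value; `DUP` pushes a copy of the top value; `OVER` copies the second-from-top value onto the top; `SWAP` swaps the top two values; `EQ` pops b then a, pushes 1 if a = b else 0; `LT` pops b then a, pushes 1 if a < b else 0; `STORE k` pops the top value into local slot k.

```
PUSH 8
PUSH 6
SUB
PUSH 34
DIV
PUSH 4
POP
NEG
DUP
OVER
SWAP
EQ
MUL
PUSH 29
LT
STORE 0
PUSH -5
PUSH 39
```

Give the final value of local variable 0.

PUSH 8  : [8]
PUSH 6  : [8, 6]
SUB     : [2]
PUSH 34 : [2, 34]
DIV     : [0]
PUSH 4  : [0, 4]
POP     : [0]
NEG     : [0]
DUP     : [0, 0]
OVER    : [0, 0, 0]
SWAP    : [0, 0, 0]
EQ      : [0, 1]
MUL     : [0]
PUSH 29 : [0, 29]
LT      : [1]
STORE 0 : []
PUSH -5 : [-5]
PUSH 39 : [-5, 39]

1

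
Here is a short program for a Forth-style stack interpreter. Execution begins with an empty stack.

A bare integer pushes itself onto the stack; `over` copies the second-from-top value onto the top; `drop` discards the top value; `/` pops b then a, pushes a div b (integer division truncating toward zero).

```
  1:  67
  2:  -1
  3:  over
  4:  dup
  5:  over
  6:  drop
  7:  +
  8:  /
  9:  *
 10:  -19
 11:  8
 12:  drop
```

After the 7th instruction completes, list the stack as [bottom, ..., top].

[67, -1, 134]

67   → [67]
-1   → [67, -1]
over → [67, -1, 67]
dup  → [67, -1, 67, 67]
over → [67, -1, 67, 67, 67]
drop → [67, -1, 67, 67]
+    → [67, -1, 134]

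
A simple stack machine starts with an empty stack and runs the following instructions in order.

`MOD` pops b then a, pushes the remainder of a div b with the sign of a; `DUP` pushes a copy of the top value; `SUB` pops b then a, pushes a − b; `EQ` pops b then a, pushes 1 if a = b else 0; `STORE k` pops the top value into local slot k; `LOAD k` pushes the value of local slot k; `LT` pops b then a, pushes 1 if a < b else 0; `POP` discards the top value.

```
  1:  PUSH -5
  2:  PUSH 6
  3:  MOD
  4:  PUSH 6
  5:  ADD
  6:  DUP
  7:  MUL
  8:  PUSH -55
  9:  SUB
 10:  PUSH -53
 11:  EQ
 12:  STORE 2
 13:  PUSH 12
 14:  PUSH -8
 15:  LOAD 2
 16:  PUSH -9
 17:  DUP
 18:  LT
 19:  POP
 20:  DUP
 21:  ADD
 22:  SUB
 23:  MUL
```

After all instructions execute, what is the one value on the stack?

-96

PUSH -5   [-5]
PUSH 6    [-5, 6]
MOD       [-5]
PUSH 6    [-5, 6]
ADD       [1]
DUP       [1, 1]
MUL       [1]
PUSH -55  [1, -55]
SUB       [56]
PUSH -53  [56, -53]
EQ        [0]
STORE 2   []
PUSH 12   [12]
PUSH -8   [12, -8]
LOAD 2    [12, -8, 0]
PUSH -9   [12, -8, 0, -9]
DUP       [12, -8, 0, -9, -9]
LT        [12, -8, 0, 0]
POP       [12, -8, 0]
DUP       [12, -8, 0, 0]
ADD       [12, -8, 0]
SUB       [12, -8]
MUL       [-96]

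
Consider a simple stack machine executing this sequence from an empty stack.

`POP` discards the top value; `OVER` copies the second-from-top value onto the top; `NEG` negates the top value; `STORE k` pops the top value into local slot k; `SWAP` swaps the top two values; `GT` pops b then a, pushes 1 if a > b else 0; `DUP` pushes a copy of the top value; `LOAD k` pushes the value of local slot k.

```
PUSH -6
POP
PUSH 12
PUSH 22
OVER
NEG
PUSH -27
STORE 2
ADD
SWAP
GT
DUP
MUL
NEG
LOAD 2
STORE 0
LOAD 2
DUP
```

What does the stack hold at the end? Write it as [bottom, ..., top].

PUSH -6  → -6
POP      → (empty)
PUSH 12  → 12
PUSH 22  → 12 22
OVER     → 12 22 12
NEG      → 12 22 -12
PUSH -27 → 12 22 -12 -27
STORE 2  → 12 22 -12
ADD      → 12 10
SWAP     → 10 12
GT       → 0
DUP      → 0 0
MUL      → 0
NEG      → 0
LOAD 2   → 0 -27
STORE 0  → 0
LOAD 2   → 0 -27
DUP      → 0 -27 -27

[0, -27, -27]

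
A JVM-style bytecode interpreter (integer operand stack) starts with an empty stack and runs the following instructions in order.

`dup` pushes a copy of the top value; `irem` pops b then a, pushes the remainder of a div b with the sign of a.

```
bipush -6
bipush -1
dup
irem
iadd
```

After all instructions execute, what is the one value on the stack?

-6

bipush -6  -6
bipush -1  -6 -1
dup        -6 -1 -1
irem       -6 0
iadd       -6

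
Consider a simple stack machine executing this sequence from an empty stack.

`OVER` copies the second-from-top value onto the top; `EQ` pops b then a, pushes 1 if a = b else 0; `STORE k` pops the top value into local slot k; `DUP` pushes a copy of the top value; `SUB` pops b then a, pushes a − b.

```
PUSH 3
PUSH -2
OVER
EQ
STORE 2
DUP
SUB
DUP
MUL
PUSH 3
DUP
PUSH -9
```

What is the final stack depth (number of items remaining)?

PUSH 3  : [3]
PUSH -2 : [3, -2]
OVER    : [3, -2, 3]
EQ      : [3, 0]
STORE 2 : [3]
DUP     : [3, 3]
SUB     : [0]
DUP     : [0, 0]
MUL     : [0]
PUSH 3  : [0, 3]
DUP     : [0, 3, 3]
PUSH -9 : [0, 3, 3, -9]

4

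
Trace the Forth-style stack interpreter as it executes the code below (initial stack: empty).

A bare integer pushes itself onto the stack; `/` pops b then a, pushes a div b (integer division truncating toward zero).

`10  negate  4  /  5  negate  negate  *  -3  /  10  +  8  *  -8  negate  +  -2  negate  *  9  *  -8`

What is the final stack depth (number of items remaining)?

2

10     : 10
negate : -10
4      : -10 4
/      : -2
5      : -2 5
negate : -2 -5
negate : -2 5
*      : -10
-3     : -10 -3
/      : 3
10     : 3 10
+      : 13
8      : 13 8
*      : 104
-8     : 104 -8
negate : 104 8
+      : 112
-2     : 112 -2
negate : 112 2
*      : 224
9      : 224 9
*      : 2016
-8     : 2016 -8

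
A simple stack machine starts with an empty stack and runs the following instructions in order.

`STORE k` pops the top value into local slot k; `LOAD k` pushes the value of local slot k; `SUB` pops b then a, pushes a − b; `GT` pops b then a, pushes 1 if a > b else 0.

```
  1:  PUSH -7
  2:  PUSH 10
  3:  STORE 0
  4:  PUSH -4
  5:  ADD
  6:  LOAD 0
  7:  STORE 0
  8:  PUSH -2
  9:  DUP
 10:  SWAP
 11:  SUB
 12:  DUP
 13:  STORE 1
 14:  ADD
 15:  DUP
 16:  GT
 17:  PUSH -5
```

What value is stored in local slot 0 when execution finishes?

10

PUSH -7 -> -7
PUSH 10 -> -7 10
STORE 0 -> -7
PUSH -4 -> -7 -4
ADD     -> -11
LOAD 0  -> -11 10
STORE 0 -> -11
PUSH -2 -> -11 -2
DUP     -> -11 -2 -2
SWAP    -> -11 -2 -2
SUB     -> -11 0
DUP     -> -11 0 0
STORE 1 -> -11 0
ADD     -> -11
DUP     -> -11 -11
GT      -> 0
PUSH -5 -> 0 -5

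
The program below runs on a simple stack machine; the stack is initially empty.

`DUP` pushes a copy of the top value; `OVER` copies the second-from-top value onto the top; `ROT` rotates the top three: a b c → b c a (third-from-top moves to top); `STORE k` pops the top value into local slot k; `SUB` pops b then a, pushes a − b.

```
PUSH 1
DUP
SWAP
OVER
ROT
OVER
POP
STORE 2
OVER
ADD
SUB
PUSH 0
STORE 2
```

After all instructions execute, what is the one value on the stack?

PUSH 1   1
DUP      1 1
SWAP     1 1
OVER     1 1 1
ROT      1 1 1
OVER     1 1 1 1
POP      1 1 1
STORE 2  1 1
OVER     1 1 1
ADD      1 2
SUB      -1
PUSH 0   -1 0
STORE 2  -1

-1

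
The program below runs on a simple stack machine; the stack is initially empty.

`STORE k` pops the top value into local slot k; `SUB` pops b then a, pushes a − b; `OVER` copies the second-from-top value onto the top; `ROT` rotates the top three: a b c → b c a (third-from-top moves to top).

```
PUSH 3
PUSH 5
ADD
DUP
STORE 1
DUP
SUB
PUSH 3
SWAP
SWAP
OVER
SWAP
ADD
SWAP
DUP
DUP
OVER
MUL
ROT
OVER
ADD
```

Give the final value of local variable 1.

PUSH 3  : 3
PUSH 5  : 3 5
ADD     : 8
DUP     : 8 8
STORE 1 : 8
DUP     : 8 8
SUB     : 0
PUSH 3  : 0 3
SWAP    : 3 0
SWAP    : 0 3
OVER    : 0 3 0
SWAP    : 0 0 3
ADD     : 0 3
SWAP    : 3 0
DUP     : 3 0 0
DUP     : 3 0 0 0
OVER    : 3 0 0 0 0
MUL     : 3 0 0 0
ROT     : 3 0 0 0
OVER    : 3 0 0 0 0
ADD     : 3 0 0 0

8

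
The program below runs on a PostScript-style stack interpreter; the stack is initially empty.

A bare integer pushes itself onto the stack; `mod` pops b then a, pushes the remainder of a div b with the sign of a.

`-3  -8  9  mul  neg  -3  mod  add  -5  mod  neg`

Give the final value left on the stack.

3

-3  → [-3]
-8  → [-3, -8]
9   → [-3, -8, 9]
mul → [-3, -72]
neg → [-3, 72]
-3  → [-3, 72, -3]
mod → [-3, 0]
add → [-3]
-5  → [-3, -5]
mod → [-3]
neg → [3]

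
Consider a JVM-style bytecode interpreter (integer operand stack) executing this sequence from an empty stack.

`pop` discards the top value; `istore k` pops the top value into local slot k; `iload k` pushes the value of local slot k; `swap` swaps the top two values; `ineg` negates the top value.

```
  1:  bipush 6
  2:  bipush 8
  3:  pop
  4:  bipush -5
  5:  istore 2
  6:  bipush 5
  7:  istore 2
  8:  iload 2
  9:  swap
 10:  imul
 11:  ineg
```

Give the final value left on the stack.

-30

bipush 6  : 6
bipush 8  : 6 8
pop       : 6
bipush -5 : 6 -5
istore 2  : 6
bipush 5  : 6 5
istore 2  : 6
iload 2   : 6 5
swap      : 5 6
imul      : 30
ineg      : -30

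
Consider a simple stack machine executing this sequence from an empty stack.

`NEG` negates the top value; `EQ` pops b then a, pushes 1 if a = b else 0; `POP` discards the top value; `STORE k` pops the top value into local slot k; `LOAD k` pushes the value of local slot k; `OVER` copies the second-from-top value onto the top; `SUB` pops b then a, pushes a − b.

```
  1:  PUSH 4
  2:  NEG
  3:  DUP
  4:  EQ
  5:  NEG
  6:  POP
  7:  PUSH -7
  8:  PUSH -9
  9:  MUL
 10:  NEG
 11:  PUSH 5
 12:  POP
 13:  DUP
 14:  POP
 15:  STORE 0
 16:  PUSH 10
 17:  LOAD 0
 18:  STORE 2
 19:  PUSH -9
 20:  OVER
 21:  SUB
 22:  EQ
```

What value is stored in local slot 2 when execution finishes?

-63

PUSH 4  -> 4
NEG     -> -4
DUP     -> -4 -4
EQ      -> 1
NEG     -> -1
POP     -> (empty)
PUSH -7 -> -7
PUSH -9 -> -7 -9
MUL     -> 63
NEG     -> -63
PUSH 5  -> -63 5
POP     -> -63
DUP     -> -63 -63
POP     -> -63
STORE 0 -> (empty)
PUSH 10 -> 10
LOAD 0  -> 10 -63
STORE 2 -> 10
PUSH -9 -> 10 -9
OVER    -> 10 -9 10
SUB     -> 10 -19
EQ      -> 0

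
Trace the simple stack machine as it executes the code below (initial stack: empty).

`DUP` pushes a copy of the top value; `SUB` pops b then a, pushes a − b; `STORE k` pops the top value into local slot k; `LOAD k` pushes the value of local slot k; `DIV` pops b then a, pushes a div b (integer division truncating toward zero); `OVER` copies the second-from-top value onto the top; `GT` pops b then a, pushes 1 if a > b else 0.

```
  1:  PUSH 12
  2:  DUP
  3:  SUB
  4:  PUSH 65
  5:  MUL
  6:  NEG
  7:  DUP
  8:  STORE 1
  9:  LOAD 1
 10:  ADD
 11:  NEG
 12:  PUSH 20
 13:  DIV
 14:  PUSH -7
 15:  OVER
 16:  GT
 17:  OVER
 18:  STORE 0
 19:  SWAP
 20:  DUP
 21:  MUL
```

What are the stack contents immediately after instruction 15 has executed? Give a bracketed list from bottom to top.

[0, -7, 0]

PUSH 12  [12]
DUP      [12, 12]
SUB      [0]
PUSH 65  [0, 65]
MUL      [0]
NEG      [0]
DUP      [0, 0]
STORE 1  [0]
LOAD 1   [0, 0]
ADD      [0]
NEG      [0]
PUSH 20  [0, 20]
DIV      [0]
PUSH -7  [0, -7]
OVER     [0, -7, 0]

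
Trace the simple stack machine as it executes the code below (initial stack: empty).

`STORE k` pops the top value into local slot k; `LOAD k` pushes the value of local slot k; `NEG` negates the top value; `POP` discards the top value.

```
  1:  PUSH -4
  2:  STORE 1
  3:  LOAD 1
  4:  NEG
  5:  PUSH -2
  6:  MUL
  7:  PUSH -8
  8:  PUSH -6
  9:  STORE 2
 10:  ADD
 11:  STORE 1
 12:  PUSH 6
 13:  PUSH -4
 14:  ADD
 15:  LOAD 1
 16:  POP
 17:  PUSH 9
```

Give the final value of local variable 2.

-6

PUSH -4 -> [-4]
STORE 1 -> []
LOAD 1  -> [-4]
NEG     -> [4]
PUSH -2 -> [4, -2]
MUL     -> [-8]
PUSH -8 -> [-8, -8]
PUSH -6 -> [-8, -8, -6]
STORE 2 -> [-8, -8]
ADD     -> [-16]
STORE 1 -> []
PUSH 6  -> [6]
PUSH -4 -> [6, -4]
ADD     -> [2]
LOAD 1  -> [2, -16]
POP     -> [2]
PUSH 9  -> [2, 9]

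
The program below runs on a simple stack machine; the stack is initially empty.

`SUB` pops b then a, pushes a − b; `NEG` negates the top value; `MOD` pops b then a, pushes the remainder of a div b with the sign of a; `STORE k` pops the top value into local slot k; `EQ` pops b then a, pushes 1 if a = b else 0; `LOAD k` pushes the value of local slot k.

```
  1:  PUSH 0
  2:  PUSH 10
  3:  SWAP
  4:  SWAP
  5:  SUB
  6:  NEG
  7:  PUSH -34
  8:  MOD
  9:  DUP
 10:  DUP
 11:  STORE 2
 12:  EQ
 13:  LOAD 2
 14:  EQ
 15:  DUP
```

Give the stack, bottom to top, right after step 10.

PUSH 0   -> 0
PUSH 10  -> 0 10
SWAP     -> 10 0
SWAP     -> 0 10
SUB      -> -10
NEG      -> 10
PUSH -34 -> 10 -34
MOD      -> 10
DUP      -> 10 10
DUP      -> 10 10 10

[10, 10, 10]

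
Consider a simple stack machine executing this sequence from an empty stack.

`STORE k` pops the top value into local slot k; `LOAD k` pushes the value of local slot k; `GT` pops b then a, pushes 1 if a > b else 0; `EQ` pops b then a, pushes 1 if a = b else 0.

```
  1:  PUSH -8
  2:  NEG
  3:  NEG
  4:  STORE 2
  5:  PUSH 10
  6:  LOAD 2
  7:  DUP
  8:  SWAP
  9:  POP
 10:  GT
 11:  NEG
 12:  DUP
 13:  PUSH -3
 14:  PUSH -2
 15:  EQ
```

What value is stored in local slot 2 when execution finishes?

PUSH -8 : [-8]
NEG     : [8]
NEG     : [-8]
STORE 2 : []
PUSH 10 : [10]
LOAD 2  : [10, -8]
DUP     : [10, -8, -8]
SWAP    : [10, -8, -8]
POP     : [10, -8]
GT      : [1]
NEG     : [-1]
DUP     : [-1, -1]
PUSH -3 : [-1, -1, -3]
PUSH -2 : [-1, -1, -3, -2]
EQ      : [-1, -1, 0]

-8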